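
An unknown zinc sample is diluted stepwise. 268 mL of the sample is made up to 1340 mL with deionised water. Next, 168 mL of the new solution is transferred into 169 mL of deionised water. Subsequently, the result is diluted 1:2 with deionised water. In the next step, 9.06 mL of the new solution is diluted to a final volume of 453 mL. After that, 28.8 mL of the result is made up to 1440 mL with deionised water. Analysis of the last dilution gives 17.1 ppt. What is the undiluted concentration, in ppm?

0.858 ppm

Overall dilution factor = 5 × 2.006 × 2 × 50 × 50 = 5.01 × 10⁴.
Original = 17.1 ppt × 5.01 × 10⁴ = 8.58 × 10⁵ ppt = 0.858 ppm.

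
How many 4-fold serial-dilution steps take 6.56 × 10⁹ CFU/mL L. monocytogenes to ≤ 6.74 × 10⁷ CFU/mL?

4

Need 4ⁿ ≥ 97.3, so n ≥ log(97.3)/log(4) = 3.30.
Minimum whole steps: n = 4.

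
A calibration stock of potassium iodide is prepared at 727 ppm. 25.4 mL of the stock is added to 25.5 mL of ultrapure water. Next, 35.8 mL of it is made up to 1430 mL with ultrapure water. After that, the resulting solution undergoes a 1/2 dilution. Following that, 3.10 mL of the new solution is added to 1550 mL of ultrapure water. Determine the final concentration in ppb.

9.06 ppb

Overall dilution factor = 2.004 × 39.94 × 2 × 501 = 8.02 × 10⁴.
727 ppm / 8.02 × 10⁴ = 9.06 × 10⁻³ ppm = 9.06 ppb.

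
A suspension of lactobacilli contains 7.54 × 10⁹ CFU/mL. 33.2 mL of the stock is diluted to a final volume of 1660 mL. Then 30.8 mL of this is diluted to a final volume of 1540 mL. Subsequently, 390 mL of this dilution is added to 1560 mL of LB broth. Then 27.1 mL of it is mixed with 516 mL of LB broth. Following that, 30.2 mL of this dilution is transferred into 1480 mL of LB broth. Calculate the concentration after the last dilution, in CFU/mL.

Overall dilution factor = 50 × 50 × 5 × 20.04 × 50.01 = 1.25 × 10⁷.
7.54 × 10⁹ CFU/mL / 1.25 × 10⁷ = 602 CFU/mL.

602 CFU/mL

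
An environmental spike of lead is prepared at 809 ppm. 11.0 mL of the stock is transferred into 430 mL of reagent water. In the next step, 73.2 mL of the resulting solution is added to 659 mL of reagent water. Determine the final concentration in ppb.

Overall dilution factor = 40.09 × 10.00 = 401.
809 ppm / 401 = 2.02 ppm = 2020 ppb.

2020 ppb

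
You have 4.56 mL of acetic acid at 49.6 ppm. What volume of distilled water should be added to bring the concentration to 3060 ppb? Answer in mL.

3060 ppb = 3.06 ppm.
V₂ = C₁V₁/C₂ = 49.6 × 4.56 / 3.06 = 73.9 mL.
Diluent to add = V₂ − V₁ = 73.9 − 4.56 = 69.4 mL.

69.4 mL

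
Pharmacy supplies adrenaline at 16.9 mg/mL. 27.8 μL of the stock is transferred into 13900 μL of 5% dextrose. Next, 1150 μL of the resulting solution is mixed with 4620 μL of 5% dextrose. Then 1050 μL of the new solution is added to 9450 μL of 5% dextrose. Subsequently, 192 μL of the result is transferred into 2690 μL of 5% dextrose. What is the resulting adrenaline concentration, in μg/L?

Overall dilution factor = 501 × 5.017 × 10 × 15.01 = 3.77 × 10⁵.
16.9 mg/mL / 3.77 × 10⁵ = 4.48 × 10⁻⁵ mg/mL = 44.8 μg/L.

44.8 μg/L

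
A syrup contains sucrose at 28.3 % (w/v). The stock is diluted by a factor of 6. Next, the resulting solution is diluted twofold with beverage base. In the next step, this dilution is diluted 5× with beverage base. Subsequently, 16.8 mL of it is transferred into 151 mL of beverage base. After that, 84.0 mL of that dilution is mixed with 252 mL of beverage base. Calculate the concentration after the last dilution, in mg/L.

Overall dilution factor = 6 × 2 × 5 × 9.988 × 4 = 2397.
28.3 % (w/v) / 2397 = 0.0118 % (w/v) = 118 mg/L.

118 mg/L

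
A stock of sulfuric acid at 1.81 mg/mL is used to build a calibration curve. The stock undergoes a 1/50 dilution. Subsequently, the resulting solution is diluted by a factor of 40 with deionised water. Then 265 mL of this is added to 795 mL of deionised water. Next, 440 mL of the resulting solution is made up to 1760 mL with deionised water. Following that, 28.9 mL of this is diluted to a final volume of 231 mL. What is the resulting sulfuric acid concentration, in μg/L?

7.08 μg/L

Overall dilution factor = 50 × 40 × 4 × 4 × 7.993 = 2.56 × 10⁵.
1.81 mg/mL / 2.56 × 10⁵ = 7.08 × 10⁻⁶ mg/mL = 7.08 μg/L.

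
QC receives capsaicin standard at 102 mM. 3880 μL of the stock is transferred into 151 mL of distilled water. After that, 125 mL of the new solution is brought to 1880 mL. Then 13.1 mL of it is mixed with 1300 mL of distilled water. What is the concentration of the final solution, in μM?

Overall dilution factor = 39.92 × 15.04 × 100.2 = 6.02 × 10⁴.
102 mM / 6.02 × 10⁴ = 1.69 × 10⁻³ mM = 1.69 μM.

1.69 μM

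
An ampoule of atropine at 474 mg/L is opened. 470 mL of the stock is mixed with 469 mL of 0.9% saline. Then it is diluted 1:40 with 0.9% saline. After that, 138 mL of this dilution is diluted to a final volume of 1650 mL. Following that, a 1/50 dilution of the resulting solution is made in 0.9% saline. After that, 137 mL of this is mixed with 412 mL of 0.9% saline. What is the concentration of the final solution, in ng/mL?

2.48 ng/mL

Overall dilution factor = 1.998 × 40 × 11.96 × 50 × 4.007 = 1.91 × 10⁵.
474 mg/L / 1.91 × 10⁵ = 2.48 × 10⁻³ mg/L = 2.48 ng/mL.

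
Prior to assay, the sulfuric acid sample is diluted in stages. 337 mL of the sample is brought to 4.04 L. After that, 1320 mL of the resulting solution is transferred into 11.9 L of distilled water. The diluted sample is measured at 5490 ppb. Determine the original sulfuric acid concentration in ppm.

659 ppm

Overall dilution factor = 11.99 × 10.02 = 120.
Original = 5490 ppb × 120 = 6.59 × 10⁵ ppb = 659 ppm.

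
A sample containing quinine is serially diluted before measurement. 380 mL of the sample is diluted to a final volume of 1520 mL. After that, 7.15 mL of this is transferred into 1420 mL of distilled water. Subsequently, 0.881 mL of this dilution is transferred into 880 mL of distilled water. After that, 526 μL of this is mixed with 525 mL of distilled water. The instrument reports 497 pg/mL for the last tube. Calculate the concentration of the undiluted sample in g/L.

396 g/L

Overall dilution factor = 4 × 199.6 × 999.9 × 999.1 = 7.98 × 10⁸.
Original = 497 pg/mL × 7.98 × 10⁸ = 3.96 × 10¹¹ pg/mL = 396 g/L.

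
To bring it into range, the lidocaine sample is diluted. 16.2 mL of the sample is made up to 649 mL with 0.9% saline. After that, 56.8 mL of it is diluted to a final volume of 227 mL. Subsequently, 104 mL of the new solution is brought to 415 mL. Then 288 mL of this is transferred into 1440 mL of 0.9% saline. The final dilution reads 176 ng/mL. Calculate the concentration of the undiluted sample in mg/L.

Overall dilution factor = 40.06 × 3.996 × 3.990 × 6 = 3833.
Original = 176 ng/mL × 3833 = 6.75 × 10⁵ ng/mL = 675 mg/L.

675 mg/L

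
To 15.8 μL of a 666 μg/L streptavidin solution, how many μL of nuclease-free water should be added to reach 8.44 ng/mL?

1230 μL

8.44 ng/mL = 8.44 μg/L.
V₂ = C₁V₁/C₂ = 666 × 15.8 / 8.44 = 1247 μL.
Diluent to add = V₂ − V₁ = 1247 − 15.8 = 1230 μL.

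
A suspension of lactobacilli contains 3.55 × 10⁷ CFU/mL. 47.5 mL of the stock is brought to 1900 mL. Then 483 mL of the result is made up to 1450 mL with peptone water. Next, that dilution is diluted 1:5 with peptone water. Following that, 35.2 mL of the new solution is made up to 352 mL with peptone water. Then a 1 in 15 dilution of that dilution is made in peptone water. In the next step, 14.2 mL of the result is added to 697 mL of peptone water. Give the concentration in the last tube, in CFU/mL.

Overall dilution factor = 40 × 3.002 × 5 × 10 × 15 × 50.08 = 4.51 × 10⁶.
3.55 × 10⁷ CFU/mL / 4.51 × 10⁶ = 7.87 CFU/mL.

7.87 CFU/mL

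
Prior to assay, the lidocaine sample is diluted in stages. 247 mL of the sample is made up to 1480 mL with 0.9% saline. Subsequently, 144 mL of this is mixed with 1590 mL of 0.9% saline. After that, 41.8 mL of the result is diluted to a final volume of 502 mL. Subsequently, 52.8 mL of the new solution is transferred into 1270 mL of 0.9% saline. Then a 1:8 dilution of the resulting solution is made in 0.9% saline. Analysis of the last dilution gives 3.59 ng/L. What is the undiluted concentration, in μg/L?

623 μg/L

Overall dilution factor = 5.992 × 12.04 × 12.01 × 25.05 × 8 = 1.74 × 10⁵.
Original = 3.59 ng/L × 1.74 × 10⁵ = 6.23 × 10⁵ ng/L = 623 μg/L.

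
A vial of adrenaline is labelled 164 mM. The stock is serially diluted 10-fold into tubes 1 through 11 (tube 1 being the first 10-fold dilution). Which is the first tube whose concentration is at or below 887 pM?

tube 9

Tube n has concentration 164 mM / 10ⁿ.
Need 10ⁿ ≥ 164 mM / 887 pM = 1.85 × 10⁸, so n ≥ 8.27.
First such tube: n = 9.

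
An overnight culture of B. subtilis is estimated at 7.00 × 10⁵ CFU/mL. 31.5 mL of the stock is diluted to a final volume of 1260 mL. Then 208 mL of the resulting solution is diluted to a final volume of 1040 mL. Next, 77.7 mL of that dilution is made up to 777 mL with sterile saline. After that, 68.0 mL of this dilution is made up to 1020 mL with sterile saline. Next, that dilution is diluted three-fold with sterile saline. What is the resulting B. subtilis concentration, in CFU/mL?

Overall dilution factor = 40 × 5 × 10 × 15 × 3 = 9.00 × 10⁴.
7.00 × 10⁵ CFU/mL / 9.00 × 10⁴ = 7.78 CFU/mL.

7.78 CFU/mL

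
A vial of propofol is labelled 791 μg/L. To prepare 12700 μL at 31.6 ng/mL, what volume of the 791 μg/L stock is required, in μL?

507 μL

31.6 ng/mL = 31.6 μg/L.
V₁ = C₂V₂/C₁ = 31.6 × 12700 / 791 = 507 μL.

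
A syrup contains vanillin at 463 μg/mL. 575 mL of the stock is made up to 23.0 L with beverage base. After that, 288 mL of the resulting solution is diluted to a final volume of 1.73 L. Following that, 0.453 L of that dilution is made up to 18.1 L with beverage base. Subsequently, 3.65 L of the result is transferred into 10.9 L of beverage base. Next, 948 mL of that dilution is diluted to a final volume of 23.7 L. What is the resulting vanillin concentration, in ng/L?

484 ng/L

Overall dilution factor = 40 × 6.007 × 39.96 × 3.986 × 25 = 9.57 × 10⁵.
463 μg/mL / 9.57 × 10⁵ = 4.84 × 10⁻⁴ μg/mL = 484 ng/L.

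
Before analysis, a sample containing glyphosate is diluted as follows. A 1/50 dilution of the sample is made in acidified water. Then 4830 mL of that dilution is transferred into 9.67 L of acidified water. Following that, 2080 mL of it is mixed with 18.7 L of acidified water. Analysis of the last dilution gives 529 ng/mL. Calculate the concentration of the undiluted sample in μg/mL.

Overall dilution factor = 50 × 3.002 × 9.990 = 1500.
Original = 529 ng/mL × 1500 = 7.93 × 10⁵ ng/mL = 793 μg/mL.

793 μg/mL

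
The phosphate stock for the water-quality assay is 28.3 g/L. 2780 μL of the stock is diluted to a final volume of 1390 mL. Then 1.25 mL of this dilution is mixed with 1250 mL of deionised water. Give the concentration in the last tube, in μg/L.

56.5 μg/L

Overall dilution factor = 500 × 1001 = 5.01 × 10⁵.
28.3 g/L / 5.01 × 10⁵ = 5.65 × 10⁻⁵ g/L = 56.5 μg/L.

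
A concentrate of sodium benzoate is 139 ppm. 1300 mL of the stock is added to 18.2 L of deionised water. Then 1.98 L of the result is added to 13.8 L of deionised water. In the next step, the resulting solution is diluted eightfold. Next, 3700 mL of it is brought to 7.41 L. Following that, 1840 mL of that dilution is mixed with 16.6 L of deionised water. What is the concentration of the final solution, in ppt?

Overall dilution factor = 15 × 7.970 × 8 × 2.003 × 10.02 = 1.92 × 10⁴.
139 ppm / 1.92 × 10⁴ = 7.24 × 10⁻³ ppm = 7240 ppt.

7240 ppt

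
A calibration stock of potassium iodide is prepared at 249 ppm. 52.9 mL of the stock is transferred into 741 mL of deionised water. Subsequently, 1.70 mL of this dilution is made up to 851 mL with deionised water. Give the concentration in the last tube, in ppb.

Overall dilution factor = 15.01 × 500.6 = 7513.
249 ppm / 7513 = 0.0331 ppm = 33.1 ppb.

33.1 ppb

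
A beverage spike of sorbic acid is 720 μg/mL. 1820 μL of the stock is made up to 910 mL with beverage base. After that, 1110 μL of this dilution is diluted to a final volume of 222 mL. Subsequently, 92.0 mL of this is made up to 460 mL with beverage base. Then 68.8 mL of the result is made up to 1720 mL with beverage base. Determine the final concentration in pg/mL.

Overall dilution factor = 500 × 200 × 5 × 25 = 1.25 × 10⁷.
720 μg/mL / 1.25 × 10⁷ = 5.76 × 10⁻⁵ μg/mL = 57.6 pg/mL.

57.6 pg/mL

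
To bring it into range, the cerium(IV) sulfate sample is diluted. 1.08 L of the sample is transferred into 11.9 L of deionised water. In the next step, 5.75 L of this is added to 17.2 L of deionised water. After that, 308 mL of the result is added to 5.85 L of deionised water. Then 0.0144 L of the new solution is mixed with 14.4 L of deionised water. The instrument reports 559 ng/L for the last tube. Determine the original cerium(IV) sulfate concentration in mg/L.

537 mg/L

Overall dilution factor = 12.02 × 3.991 × 19.99 × 1001 = 9.60 × 10⁵.
Original = 559 ng/L × 9.60 × 10⁵ = 5.37 × 10⁸ ng/L = 537 mg/L.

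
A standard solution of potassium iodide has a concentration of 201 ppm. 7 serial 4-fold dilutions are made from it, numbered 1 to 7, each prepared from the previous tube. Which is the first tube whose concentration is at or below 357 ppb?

tube 5

Tube n has concentration 201 ppm / 4ⁿ.
Need 4ⁿ ≥ 201 ppm / 357 ppb = 563, so n ≥ 4.57.
First such tube: n = 5.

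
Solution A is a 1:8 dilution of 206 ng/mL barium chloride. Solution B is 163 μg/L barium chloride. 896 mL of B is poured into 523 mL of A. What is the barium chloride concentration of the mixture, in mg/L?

C_A = 206 ng/mL / 8 = 25.8 ng/mL.
C_B = 163 μg/L = 163 ng/mL.
C_mix = (C_A·V_A + C_B·V_B)/(V_A + V_B) = (25.8×523 + 163×896) / 1419 = 112 ng/mL = 0.112 mg/L.

0.112 mg/L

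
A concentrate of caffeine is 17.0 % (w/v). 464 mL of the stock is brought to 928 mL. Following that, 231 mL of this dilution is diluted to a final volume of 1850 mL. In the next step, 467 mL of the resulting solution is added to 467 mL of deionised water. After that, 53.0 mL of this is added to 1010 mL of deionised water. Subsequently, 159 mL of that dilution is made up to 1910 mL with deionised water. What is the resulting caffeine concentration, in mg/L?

22.0 mg/L

Overall dilution factor = 2 × 8.009 × 2 × 20.06 × 12.01 = 7718.
17.0 % (w/v) / 7718 = 2.20 × 10⁻³ % (w/v) = 22.0 mg/L.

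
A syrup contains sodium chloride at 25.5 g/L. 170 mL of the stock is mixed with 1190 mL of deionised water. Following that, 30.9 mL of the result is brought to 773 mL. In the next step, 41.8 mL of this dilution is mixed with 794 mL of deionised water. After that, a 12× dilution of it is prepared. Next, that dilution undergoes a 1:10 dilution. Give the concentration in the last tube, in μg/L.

Overall dilution factor = 8 × 25.02 × 20.00 × 12 × 10 = 4.80 × 10⁵.
25.5 g/L / 4.80 × 10⁵ = 5.31 × 10⁻⁵ g/L = 53.1 μg/L.

53.1 μg/L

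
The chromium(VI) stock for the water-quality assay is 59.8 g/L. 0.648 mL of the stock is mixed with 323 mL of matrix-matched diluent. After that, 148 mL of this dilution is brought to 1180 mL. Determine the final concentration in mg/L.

15.0 mg/L

Overall dilution factor = 499.5 × 7.973 = 3982.
59.8 g/L / 3982 = 0.0150 g/L = 15.0 mg/L.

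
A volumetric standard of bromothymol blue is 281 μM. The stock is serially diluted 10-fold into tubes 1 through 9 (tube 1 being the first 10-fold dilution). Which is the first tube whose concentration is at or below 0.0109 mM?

Tube n has concentration 281 μM / 10ⁿ.
Need 10ⁿ ≥ 281 μM / 0.0109 mM = 25.8, so n ≥ 1.41.
First such tube: n = 2.

tube 2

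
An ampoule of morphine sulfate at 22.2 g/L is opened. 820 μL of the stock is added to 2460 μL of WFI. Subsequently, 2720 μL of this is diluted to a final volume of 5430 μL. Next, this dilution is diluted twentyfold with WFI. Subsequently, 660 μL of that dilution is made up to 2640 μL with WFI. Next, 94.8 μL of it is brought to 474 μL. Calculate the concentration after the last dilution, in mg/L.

6.95 mg/L

Overall dilution factor = 4 × 1.996 × 20 × 4 × 5 = 3194.
22.2 g/L / 3194 = 6.95 × 10⁻³ g/L = 6.95 mg/L.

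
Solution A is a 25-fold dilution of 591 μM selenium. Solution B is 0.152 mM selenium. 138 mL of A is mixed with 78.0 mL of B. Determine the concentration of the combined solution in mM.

C_A = 591 μM / 25 = 23.6 μM.
C_B = 0.152 mM = 152 μM.
C_mix = (C_A·V_A + C_B·V_B)/(V_A + V_B) = (23.6×138 + 152×78.0) / 216.0 = 70.0 μM = 0.0700 mM.

0.0700 mM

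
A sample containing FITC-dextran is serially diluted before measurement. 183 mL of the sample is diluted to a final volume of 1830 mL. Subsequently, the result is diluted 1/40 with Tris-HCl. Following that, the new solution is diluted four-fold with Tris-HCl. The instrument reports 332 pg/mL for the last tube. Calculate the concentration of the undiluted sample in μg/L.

531 μg/L

Overall dilution factor = 10 × 40 × 4 = 1600.
Original = 332 pg/mL × 1600 = 5.31 × 10⁵ pg/mL = 531 μg/L.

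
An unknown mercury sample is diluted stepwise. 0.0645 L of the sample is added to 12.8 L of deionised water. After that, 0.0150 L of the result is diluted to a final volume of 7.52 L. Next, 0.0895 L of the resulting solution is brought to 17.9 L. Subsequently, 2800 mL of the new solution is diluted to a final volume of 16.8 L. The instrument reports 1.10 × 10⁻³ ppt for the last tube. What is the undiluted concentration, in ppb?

Overall dilution factor = 199.4 × 501.3 × 200 × 6 = 1.20 × 10⁸.
Original = 1.10 × 10⁻³ ppt × 1.20 × 10⁸ = 1.32 × 10⁵ ppt = 132 ppb.

132 ppb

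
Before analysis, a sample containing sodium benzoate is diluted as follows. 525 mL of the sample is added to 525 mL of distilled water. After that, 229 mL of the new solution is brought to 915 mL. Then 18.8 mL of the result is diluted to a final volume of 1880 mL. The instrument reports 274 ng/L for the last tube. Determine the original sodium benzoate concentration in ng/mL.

Overall dilution factor = 2 × 3.996 × 100 = 799.
Original = 274 ng/L × 799 = 2.19 × 10⁵ ng/L = 219 ng/mL.

219 ng/mL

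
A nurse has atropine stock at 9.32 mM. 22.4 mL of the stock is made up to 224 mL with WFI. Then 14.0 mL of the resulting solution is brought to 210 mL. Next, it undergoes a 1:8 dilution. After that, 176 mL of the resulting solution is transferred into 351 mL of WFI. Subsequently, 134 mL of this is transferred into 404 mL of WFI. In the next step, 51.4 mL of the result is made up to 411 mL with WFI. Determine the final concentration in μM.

Overall dilution factor = 10 × 15 × 8 × 2.994 × 4.015 × 7.996 = 1.15 × 10⁵.
9.32 mM / 1.15 × 10⁵ = 8.08 × 10⁻⁵ mM = 0.0808 μM.

0.0808 μM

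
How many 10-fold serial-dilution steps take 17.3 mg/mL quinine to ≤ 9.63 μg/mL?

Need 10ⁿ ≥ 1796, so n ≥ log(1796)/log(10) = 3.25.
Minimum whole steps: n = 4.

4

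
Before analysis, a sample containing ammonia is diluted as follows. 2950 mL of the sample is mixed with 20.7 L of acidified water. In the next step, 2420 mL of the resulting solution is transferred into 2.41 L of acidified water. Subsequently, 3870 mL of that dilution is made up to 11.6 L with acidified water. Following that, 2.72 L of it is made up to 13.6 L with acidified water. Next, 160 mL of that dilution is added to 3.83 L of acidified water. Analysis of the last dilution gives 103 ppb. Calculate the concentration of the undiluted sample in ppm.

Overall dilution factor = 8.017 × 1.996 × 2.997 × 5 × 24.94 = 5980.
Original = 103 ppb × 5980 = 6.16 × 10⁵ ppb = 616 ppm.

616 ppm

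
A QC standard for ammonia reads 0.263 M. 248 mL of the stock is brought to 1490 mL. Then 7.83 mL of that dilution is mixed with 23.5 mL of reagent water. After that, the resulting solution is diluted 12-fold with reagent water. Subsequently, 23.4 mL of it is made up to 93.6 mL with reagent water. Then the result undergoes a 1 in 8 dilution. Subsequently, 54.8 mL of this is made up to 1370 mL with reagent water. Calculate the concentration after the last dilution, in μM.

Overall dilution factor = 6.008 × 4.001 × 12 × 4 × 8 × 25 = 2.31 × 10⁵.
0.263 M / 2.31 × 10⁵ = 1.14 × 10⁻⁶ M = 1.14 μM.

1.14 μM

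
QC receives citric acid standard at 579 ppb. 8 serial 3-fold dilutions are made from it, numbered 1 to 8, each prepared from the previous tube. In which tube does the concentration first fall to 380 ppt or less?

Tube n has concentration 579 ppb / 3ⁿ.
Need 3ⁿ ≥ 579 ppb / 380 ppt = 1524, so n ≥ 6.67.
First such tube: n = 7.

tube 7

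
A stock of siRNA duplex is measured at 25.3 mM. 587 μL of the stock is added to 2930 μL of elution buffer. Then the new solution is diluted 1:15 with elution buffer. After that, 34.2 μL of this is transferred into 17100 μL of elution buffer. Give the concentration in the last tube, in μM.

0.562 μM

Overall dilution factor = 5.991 × 15 × 501 = 4.50 × 10⁴.
25.3 mM / 4.50 × 10⁴ = 5.62 × 10⁻⁴ mM = 0.562 μM.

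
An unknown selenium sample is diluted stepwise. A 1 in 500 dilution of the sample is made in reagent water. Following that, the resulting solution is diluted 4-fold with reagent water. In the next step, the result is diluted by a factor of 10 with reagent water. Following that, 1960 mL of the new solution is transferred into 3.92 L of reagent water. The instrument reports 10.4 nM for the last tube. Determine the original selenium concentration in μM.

624 μM

Overall dilution factor = 500 × 4 × 10 × 3 = 6.00 × 10⁴.
Original = 10.4 nM × 6.00 × 10⁴ = 6.24 × 10⁵ nM = 624 μM.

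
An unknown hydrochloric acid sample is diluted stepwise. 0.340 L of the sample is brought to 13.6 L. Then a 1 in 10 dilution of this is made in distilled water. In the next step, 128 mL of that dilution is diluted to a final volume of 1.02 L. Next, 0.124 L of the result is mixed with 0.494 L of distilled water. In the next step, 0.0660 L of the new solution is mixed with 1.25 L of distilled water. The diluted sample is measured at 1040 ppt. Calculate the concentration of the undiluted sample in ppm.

Overall dilution factor = 40 × 10 × 7.969 × 4.984 × 19.94 = 3.17 × 10⁵.
Original = 1040 ppt × 3.17 × 10⁵ = 3.29 × 10⁸ ppt = 329 ppm.

329 ppm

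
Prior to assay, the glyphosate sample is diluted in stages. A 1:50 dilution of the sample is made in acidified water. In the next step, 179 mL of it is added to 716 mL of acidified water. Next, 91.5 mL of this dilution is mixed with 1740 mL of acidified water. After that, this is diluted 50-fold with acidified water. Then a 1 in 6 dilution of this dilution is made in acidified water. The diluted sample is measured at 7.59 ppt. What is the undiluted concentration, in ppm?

11.4 ppm

Overall dilution factor = 50 × 5 × 20.02 × 50 × 6 = 1.50 × 10⁶.
Original = 7.59 ppt × 1.50 × 10⁶ = 1.14 × 10⁷ ppt = 11.4 ppm.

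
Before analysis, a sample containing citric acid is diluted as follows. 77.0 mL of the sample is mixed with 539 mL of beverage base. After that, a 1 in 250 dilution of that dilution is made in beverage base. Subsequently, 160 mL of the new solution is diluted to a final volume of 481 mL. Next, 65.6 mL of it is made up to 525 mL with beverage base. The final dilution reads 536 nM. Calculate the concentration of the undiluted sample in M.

0.0258 M

Overall dilution factor = 8 × 250 × 3.006 × 8.003 = 4.81 × 10⁴.
Original = 536 nM × 4.81 × 10⁴ = 2.58 × 10⁷ nM = 0.0258 M.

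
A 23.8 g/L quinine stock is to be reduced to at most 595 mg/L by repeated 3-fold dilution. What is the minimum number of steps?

Need 3ⁿ ≥ 40.0, so n ≥ log(40.0)/log(3) = 3.36.
Minimum whole steps: n = 4.

4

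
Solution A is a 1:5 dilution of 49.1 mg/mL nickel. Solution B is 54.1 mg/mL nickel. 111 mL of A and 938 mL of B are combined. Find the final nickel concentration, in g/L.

49.4 g/L

C_A = 49.1 mg/mL / 5 = 9.82 mg/mL.
C_mix = (C_A·V_A + C_B·V_B)/(V_A + V_B) = (9.82×111 + 54.1×938) / 1049 = 49.4 mg/mL = 49.4 g/L.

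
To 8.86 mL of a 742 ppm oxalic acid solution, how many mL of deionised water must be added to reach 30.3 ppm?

208 mL

V₂ = C₁V₁/C₂ = 742 × 8.86 / 30.3 = 217 mL.
Diluent to add = V₂ − V₁ = 217 − 8.86 = 208 mL.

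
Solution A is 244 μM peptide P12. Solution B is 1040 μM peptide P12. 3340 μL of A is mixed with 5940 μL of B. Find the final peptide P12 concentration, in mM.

C_mix = (C_A·V_A + C_B·V_B)/(V_A + V_B) = (244×3340 + 1040×5940) / 9280 = 754 μM = 0.754 mM.

0.754 mM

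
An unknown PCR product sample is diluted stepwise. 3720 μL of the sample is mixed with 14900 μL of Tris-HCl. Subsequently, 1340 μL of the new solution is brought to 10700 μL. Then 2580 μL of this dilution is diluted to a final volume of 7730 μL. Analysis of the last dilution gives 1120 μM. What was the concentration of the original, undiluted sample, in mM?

134 mM

Overall dilution factor = 5.005 × 7.985 × 2.996 = 120.
Original = 1120 μM × 120 = 1.34 × 10⁵ μM = 134 mM.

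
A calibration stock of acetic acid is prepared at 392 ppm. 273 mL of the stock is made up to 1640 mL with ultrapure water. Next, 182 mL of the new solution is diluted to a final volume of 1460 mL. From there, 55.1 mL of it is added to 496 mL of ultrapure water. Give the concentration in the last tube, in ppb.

Overall dilution factor = 6.007 × 8.022 × 10.00 = 482.
392 ppm / 482 = 0.813 ppm = 813 ppb.

813 ppb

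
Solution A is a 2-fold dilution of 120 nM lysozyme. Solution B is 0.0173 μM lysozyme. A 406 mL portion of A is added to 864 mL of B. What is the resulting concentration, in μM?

0.0310 μM

C_A = 120 nM / 2 = 60.0 nM.
C_B = 0.0173 μM = 17.3 nM.
C_mix = (C_A·V_A + C_B·V_B)/(V_A + V_B) = (60.0×406 + 17.3×864) / 1270 = 31.0 nM = 0.0310 μM.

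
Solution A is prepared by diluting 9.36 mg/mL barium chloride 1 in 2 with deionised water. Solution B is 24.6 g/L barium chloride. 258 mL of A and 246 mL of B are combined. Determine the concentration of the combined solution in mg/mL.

C_A = 9.36 mg/mL / 2 = 4.68 mg/mL.
C_B = 24.6 g/L = 24.6 mg/mL.
C_mix = (C_A·V_A + C_B·V_B)/(V_A + V_B) = (4.68×258 + 24.6×246) / 504.0 = 14.4 mg/mL.

14.4 mg/mL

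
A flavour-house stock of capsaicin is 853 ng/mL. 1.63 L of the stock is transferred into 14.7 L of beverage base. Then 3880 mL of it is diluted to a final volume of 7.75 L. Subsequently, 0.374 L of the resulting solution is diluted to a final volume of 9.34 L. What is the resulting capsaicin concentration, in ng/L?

1710 ng/L

Overall dilution factor = 10.02 × 1.997 × 24.97 = 500.
853 ng/mL / 500 = 1.71 ng/mL = 1710 ng/L.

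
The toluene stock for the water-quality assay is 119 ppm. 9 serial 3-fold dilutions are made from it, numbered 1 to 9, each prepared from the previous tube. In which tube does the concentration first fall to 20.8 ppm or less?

tube 2

Tube n has concentration 119 ppm / 3ⁿ.
Need 3ⁿ ≥ 119 ppm / 20.8 ppm = 5.72, so n ≥ 1.59.
First such tube: n = 2.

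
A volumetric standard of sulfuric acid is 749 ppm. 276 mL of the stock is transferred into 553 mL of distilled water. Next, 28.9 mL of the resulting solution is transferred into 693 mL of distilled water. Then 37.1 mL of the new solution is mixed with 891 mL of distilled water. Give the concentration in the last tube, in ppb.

399 ppb

Overall dilution factor = 3.004 × 24.98 × 25.02 = 1877.
749 ppm / 1877 = 0.399 ppm = 399 ppb.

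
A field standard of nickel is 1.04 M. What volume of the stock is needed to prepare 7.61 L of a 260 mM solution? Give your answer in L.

260 mM = 0.260 M.
V₁ = C₂V₂/C₁ = 0.260 × 7.61 / 1.04 = 1.90 L.

1.90 L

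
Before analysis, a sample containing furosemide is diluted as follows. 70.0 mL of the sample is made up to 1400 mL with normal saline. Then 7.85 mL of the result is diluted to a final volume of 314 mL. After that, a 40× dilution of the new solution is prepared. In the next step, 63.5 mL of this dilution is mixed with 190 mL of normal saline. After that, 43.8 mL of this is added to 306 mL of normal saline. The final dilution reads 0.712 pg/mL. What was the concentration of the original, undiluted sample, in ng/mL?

726 ng/mL

Overall dilution factor = 20 × 40 × 40 × 3.992 × 7.986 = 1.02 × 10⁶.
Original = 0.712 pg/mL × 1.02 × 10⁶ = 7.26 × 10⁵ pg/mL = 726 ng/mL.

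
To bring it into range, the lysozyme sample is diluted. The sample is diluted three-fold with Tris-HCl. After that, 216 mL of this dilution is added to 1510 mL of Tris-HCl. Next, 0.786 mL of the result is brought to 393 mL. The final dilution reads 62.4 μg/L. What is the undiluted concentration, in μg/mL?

748 μg/mL

Overall dilution factor = 3 × 7.991 × 500 = 1.20 × 10⁴.
Original = 62.4 μg/L × 1.20 × 10⁴ = 7.48 × 10⁵ μg/L = 748 μg/mL.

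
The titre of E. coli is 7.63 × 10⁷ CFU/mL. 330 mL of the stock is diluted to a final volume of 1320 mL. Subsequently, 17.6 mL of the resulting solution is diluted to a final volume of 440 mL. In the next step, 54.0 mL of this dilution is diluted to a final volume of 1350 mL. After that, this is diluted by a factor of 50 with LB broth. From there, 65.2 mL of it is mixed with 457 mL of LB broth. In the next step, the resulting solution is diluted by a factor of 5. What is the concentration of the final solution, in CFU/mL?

Overall dilution factor = 4 × 25 × 25 × 50 × 8.009 × 5 = 5.01 × 10⁶.
7.63 × 10⁷ CFU/mL / 5.01 × 10⁶ = 15.2 CFU/mL.

15.2 CFU/mL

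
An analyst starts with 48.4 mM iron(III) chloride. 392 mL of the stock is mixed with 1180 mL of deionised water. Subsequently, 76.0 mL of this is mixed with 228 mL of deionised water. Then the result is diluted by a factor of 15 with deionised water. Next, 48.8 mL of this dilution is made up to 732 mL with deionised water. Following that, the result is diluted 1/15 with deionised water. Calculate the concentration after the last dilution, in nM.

Overall dilution factor = 4.010 × 4 × 15 × 15 × 15 = 5.41 × 10⁴.
48.4 mM / 5.41 × 10⁴ = 8.94 × 10⁻⁴ mM = 894 nM.

894 nM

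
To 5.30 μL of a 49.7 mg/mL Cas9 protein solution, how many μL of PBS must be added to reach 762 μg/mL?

340 μL

762 μg/mL = 0.762 mg/mL.
V₂ = C₁V₁/C₂ = 49.7 × 5.30 / 0.762 = 346 μL.
Diluent to add = V₂ − V₁ = 346 − 5.30 = 340 μL.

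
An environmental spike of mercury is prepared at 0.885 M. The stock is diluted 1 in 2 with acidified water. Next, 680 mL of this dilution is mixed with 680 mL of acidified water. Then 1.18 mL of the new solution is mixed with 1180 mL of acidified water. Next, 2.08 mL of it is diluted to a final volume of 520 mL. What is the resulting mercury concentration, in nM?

Overall dilution factor = 2 × 2 × 1001 × 250 = 1.00 × 10⁶.
0.885 M / 1.00 × 10⁶ = 8.84 × 10⁻⁷ M = 884 nM.

884 nM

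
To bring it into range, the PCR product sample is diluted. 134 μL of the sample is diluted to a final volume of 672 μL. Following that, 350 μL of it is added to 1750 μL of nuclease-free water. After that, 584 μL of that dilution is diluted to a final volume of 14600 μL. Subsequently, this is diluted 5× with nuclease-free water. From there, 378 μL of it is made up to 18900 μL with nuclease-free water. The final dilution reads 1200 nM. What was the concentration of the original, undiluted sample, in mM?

226 mM

Overall dilution factor = 5.015 × 6 × 25 × 5 × 50 = 1.88 × 10⁵.
Original = 1200 nM × 1.88 × 10⁵ = 2.26 × 10⁸ nM = 226 mM.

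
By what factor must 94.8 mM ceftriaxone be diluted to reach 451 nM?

2.10 × 10⁵

Factor = C₀/C_target = 94.8 mM / 451 nM = 2.10 × 10⁵.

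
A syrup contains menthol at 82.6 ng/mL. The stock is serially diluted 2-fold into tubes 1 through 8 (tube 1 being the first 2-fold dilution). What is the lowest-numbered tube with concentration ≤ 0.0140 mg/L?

tube 3

Tube n has concentration 82.6 ng/mL / 2ⁿ.
Need 2ⁿ ≥ 82.6 ng/mL / 0.0140 mg/L = 5.90, so n ≥ 2.56.
First such tube: n = 3.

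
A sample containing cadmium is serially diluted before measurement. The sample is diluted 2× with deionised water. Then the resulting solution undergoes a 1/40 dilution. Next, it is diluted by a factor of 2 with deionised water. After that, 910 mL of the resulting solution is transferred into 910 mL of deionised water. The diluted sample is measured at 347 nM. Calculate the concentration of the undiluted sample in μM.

Overall dilution factor = 2 × 40 × 2 × 2 = 320.
Original = 347 nM × 320 = 1.11 × 10⁵ nM = 111 μM.

111 μM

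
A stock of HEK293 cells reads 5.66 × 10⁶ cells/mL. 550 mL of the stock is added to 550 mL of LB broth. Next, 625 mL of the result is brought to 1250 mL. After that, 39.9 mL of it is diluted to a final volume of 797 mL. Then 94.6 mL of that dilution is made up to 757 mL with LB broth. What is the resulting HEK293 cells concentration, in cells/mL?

Overall dilution factor = 2 × 2 × 19.97 × 8.002 = 639.
5.66 × 10⁶ cells/mL / 639 = 8850 cells/mL.

8850 cells/mL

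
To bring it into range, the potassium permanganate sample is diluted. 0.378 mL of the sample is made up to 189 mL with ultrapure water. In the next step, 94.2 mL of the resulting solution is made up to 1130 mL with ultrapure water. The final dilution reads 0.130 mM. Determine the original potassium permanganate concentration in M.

Overall dilution factor = 500 × 12.00 = 5998.
Original = 0.130 mM × 5998 = 780 mM = 0.780 M.

0.780 M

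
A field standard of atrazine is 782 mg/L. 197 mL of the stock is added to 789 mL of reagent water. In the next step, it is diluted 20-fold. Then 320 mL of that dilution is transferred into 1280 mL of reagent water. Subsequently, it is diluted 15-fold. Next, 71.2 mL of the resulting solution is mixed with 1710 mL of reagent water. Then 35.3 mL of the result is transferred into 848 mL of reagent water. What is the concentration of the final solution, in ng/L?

Overall dilution factor = 5.005 × 20 × 5 × 15 × 25.02 × 25.02 = 4.70 × 10⁶.
782 mg/L / 4.70 × 10⁶ = 1.66 × 10⁻⁴ mg/L = 166 ng/L.

166 ng/L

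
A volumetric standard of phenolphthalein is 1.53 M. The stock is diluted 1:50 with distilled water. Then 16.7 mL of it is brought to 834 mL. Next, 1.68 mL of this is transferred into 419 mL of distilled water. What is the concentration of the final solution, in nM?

2450 nM

Overall dilution factor = 50 × 49.94 × 250.4 = 6.25 × 10⁵.
1.53 M / 6.25 × 10⁵ = 2.45 × 10⁻⁶ M = 2450 nM.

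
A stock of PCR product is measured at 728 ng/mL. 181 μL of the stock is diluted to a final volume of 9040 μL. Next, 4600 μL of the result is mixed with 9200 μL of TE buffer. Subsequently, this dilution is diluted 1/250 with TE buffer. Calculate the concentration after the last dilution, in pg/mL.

Overall dilution factor = 49.94 × 3 × 250 = 3.75 × 10⁴.
728 ng/mL / 3.75 × 10⁴ = 0.0194 ng/mL = 19.4 pg/mL.

19.4 pg/mL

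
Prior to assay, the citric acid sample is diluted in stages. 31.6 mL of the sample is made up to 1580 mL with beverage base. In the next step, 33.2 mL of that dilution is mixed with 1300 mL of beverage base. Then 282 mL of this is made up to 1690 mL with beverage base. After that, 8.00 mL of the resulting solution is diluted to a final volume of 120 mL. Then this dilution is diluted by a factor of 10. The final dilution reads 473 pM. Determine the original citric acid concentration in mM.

0.854 mM

Overall dilution factor = 50 × 40.16 × 5.993 × 15 × 10 = 1.80 × 10⁶.
Original = 473 pM × 1.80 × 10⁶ = 8.54 × 10⁸ pM = 0.854 mM.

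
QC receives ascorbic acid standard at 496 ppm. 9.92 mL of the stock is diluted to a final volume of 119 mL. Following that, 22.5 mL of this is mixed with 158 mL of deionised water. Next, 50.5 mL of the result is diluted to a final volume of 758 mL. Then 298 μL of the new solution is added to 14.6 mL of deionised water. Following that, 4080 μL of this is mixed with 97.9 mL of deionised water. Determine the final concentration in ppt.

275 ppt

Overall dilution factor = 12.00 × 8.022 × 15.01 × 49.99 × 25.00 = 1.80 × 10⁶.
496 ppm / 1.80 × 10⁶ = 2.75 × 10⁻⁴ ppm = 275 ppt.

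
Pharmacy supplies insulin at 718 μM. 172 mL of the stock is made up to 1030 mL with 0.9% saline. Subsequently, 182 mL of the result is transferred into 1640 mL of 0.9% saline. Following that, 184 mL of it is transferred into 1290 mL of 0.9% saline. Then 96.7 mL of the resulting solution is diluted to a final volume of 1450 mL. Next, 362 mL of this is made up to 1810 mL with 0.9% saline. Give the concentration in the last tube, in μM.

Overall dilution factor = 5.988 × 10.01 × 8.011 × 14.99 × 5 = 3.60 × 10⁴.
718 μM / 3.60 × 10⁴ = 0.0199 μM.

0.0199 μM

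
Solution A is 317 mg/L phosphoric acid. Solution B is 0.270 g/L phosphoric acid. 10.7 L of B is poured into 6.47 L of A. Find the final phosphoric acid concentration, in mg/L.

C_B = 0.270 g/L = 270 mg/L.
C_mix = (C_A·V_A + C_B·V_B)/(V_A + V_B) = (317×6.47 + 270×10.7) / 17.17 = 288 mg/L.

288 mg/L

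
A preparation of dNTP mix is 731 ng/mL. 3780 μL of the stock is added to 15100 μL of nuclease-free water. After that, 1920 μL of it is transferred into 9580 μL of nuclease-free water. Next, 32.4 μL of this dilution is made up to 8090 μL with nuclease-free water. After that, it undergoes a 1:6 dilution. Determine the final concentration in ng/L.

Overall dilution factor = 4.995 × 5.990 × 249.7 × 6 = 4.48 × 10⁴.
731 ng/mL / 4.48 × 10⁴ = 0.0163 ng/mL = 16.3 ng/L.

16.3 ng/L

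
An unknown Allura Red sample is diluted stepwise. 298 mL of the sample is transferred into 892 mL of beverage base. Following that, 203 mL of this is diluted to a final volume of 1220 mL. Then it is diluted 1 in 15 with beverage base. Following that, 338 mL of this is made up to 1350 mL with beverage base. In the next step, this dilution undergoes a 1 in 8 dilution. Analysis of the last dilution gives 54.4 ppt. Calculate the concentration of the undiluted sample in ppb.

Overall dilution factor = 3.993 × 6.010 × 15 × 3.994 × 8 = 1.15 × 10⁴.
Original = 54.4 ppt × 1.15 × 10⁴ = 6.26 × 10⁵ ppt = 626 ppb.

626 ppb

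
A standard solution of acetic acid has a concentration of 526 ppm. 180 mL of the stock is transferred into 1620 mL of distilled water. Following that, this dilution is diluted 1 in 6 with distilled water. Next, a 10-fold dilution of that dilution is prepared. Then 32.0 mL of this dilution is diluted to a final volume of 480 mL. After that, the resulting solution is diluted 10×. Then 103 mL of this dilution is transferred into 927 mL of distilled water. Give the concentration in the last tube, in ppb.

0.584 ppb

Overall dilution factor = 10 × 6 × 10 × 15 × 10 × 10 = 9.00 × 10⁵.
526 ppm / 9.00 × 10⁵ = 5.84 × 10⁻⁴ ppm = 0.584 ppb.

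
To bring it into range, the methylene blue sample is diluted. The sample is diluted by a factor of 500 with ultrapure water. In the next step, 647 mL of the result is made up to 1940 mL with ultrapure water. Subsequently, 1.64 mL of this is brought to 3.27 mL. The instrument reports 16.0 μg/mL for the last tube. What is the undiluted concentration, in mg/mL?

Overall dilution factor = 500 × 2.998 × 1.994 = 2989.
Original = 16.0 μg/mL × 2989 = 4.78 × 10⁴ μg/mL = 47.8 mg/mL.

47.8 mg/mL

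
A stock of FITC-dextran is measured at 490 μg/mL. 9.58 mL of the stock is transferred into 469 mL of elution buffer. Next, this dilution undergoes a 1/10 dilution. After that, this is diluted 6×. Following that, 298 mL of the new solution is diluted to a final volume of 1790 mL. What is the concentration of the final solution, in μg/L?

27.2 μg/L

Overall dilution factor = 49.96 × 10 × 6 × 6.007 = 1.80 × 10⁴.
490 μg/mL / 1.80 × 10⁴ = 0.0272 μg/mL = 27.2 μg/L.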